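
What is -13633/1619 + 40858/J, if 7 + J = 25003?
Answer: -137310683/20234262 ≈ -6.7860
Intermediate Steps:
J = 24996 (J = -7 + 25003 = 24996)
-13633/1619 + 40858/J = -13633/1619 + 40858/24996 = -13633*1/1619 + 40858*(1/24996) = -13633/1619 + 20429/12498 = -137310683/20234262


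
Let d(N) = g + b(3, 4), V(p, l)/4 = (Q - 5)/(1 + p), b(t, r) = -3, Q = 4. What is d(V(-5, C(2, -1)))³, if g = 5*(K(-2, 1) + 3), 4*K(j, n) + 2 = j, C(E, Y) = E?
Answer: 343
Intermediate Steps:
K(j, n) = -½ + j/4
V(p, l) = -4/(1 + p) (V(p, l) = 4*((4 - 5)/(1 + p)) = 4*(-1/(1 + p)) = -4/(1 + p))
g = 10 (g = 5*((-½ + (¼)*(-2)) + 3) = 5*((-½ - ½) + 3) = 5*(-1 + 3) = 5*2 = 10)
d(N) = 7 (d(N) = 10 - 3 = 7)
d(V(-5, C(2, -1)))³ = 7³ = 343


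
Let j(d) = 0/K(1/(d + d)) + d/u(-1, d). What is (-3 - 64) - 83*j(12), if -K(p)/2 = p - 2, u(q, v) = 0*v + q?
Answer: 929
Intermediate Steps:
u(q, v) = q (u(q, v) = 0 + q = q)
K(p) = 4 - 2*p (K(p) = -2*(p - 2) = -2*(-2 + p) = 4 - 2*p)
j(d) = -d (j(d) = 0/(4 - 2/(d + d)) + d/(-1) = 0/(4 - 2*1/(2*d)) + d*(-1) = 0/(4 - 1/d) - d = 0 - d = -d)
(-3 - 64) - 83*j(12) = (-3 - 64) - (-83)*12 = -67 - 83*(-12) = -67 + 996 = 929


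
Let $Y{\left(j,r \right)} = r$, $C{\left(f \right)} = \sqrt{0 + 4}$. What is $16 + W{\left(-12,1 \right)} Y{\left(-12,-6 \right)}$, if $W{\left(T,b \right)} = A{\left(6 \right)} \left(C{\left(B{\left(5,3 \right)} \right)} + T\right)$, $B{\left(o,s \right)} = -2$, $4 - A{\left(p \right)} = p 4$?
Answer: $-1184$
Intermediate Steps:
$A{\left(p \right)} = 4 - 4 p$ ($A{\left(p \right)} = 4 - p 4 = 4 - 4 p$)
$C{\left(f \right)} = 2$ ($C{\left(f \right)} = \sqrt{4} = 2$)
$W{\left(T,b \right)} = -40 - 20 T$ ($W{\left(T,b \right)} = \left(4 - 24\right) \left(2 + T\right) = - 20 \left(2 + T\right) = -40 - 20 T$)
$16 + W{\left(-12,1 \right)} Y{\left(-12,-6 \right)} = 16 + \left(-40 - -240\right) \left(-6\right) = 16 + \left(-40 + 240\right) \left(-6\right) = 16 + 200 \left(-6\right) = 16 - 1200 = -1184$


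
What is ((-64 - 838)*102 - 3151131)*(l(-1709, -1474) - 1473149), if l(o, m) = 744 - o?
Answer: 4769665671960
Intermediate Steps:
((-64 - 838)*102 - 3151131)*(l(-1709, -1474) - 1473149) = ((-64 - 838)*102 - 3151131)*((744 - 1*(-1709)) - 1473149) = (-902*102 - 3151131)*((744 + 1709) - 1473149) = (-92004 - 3151131)*(2453 - 1473149) = -3243135*(-1470696) = 4769665671960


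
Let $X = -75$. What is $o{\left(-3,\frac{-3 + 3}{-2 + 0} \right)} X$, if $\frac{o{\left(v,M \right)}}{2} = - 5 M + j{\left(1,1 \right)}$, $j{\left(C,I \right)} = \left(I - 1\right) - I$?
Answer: $150$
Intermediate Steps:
$j{\left(C,I \right)} = -1$ ($j{\left(C,I \right)} = \left(-1 + I\right) - I = -1$)
$o{\left(v,M \right)} = -2 - 10 M$ ($o{\left(v,M \right)} = 2 \left(- 5 M - 1\right) = 2 \left(-1 - 5 M\right) = -2 - 10 M$)
$o{\left(-3,\frac{-3 + 3}{-2 + 0} \right)} X = \left(-2 - 10 \frac{-3 + 3}{-2 + 0}\right) \left(-75\right) = \left(-2 - 10 \frac{0}{-2}\right) \left(-75\right) = \left(-2 - 10 \cdot 0 \left(- \frac{1}{2}\right)\right) \left(-75\right) = \left(-2 - 0\right) \left(-75\right) = \left(-2 + 0\right) \left(-75\right) = \left(-2\right) \left(-75\right) = 150$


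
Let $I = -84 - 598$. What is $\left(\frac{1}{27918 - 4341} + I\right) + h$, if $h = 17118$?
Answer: $\frac{387511573}{23577} \approx 16436.0$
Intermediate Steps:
$I = -682$ ($I = -84 - 598 = -682$)
$\left(\frac{1}{27918 - 4341} + I\right) + h = \left(\frac{1}{27918 - 4341} - 682\right) + 17118 = \left(\frac{1}{23577} - 682\right) + 17118 = - \frac{16079513}{23577} + 17118 = \frac{387511573}{23577}$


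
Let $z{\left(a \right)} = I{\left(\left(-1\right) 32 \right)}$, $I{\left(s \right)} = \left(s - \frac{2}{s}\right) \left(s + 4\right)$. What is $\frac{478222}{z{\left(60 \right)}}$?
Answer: $\frac{1912888}{3577} \approx 534.77$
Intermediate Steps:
$I{\left(s \right)} = \left(4 + s\right) \left(s - \frac{2}{s}\right)$ ($I{\left(s \right)} = \left(s - \frac{2}{s}\right) \left(4 + s\right) = \left(4 + s\right) \left(s - \frac{2}{s}\right)$)
$z{\left(a \right)} = \frac{3577}{4}$ ($z{\left(a \right)} = -2 + \left(\left(-1\right) 32\right)^{2} - \frac{8}{\left(-1\right) 32} + 4 \left(\left(-1\right) 32\right) = -2 + \left(-32\right)^{2} - \frac{8}{-32} + 4 \left(-32\right) = -2 + 1024 - - \frac{1}{4} - 128 = -2 + 1024 + \frac{1}{4} - 128 = \frac{3577}{4}$)
$\frac{478222}{z{\left(60 \right)}} = \frac{478222}{\frac{3577}{4}} = 478222 \cdot \frac{4}{3577} = \frac{1912888}{3577}$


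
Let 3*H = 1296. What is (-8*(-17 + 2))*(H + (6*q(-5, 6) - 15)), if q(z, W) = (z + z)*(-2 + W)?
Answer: 21240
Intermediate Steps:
H = 432 (H = (1/3)*1296 = 432)
q(z, W) = 2*z*(-2 + W) (q(z, W) = (2*z)*(-2 + W) = 2*z*(-2 + W))
(-8*(-17 + 2))*(H + (6*q(-5, 6) - 15)) = (-8*(-17 + 2))*(432 + (6*(2*(-5)*(-2 + 6)) - 15)) = (-8*(-15))*(432 + (6*(2*(-5)*4) - 15)) = 120*(432 + (6*(-40) - 15)) = 120*(432 + (-240 - 15)) = 120*(432 - 255) = 120*177 = 21240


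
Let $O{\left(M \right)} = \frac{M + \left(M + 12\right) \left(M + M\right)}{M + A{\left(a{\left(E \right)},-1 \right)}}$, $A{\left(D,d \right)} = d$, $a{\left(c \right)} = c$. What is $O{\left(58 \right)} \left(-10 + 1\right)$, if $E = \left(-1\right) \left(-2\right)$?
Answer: $- \frac{24534}{19} \approx -1291.3$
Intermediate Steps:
$E = 2$
$O{\left(M \right)} = \frac{M + 2 M \left(12 + M\right)}{-1 + M}$ ($O{\left(M \right)} = \frac{M + \left(M + 12\right) \left(M + M\right)}{M - 1} = \frac{M + \left(12 + M\right) 2 M}{-1 + M} = \frac{M + 2 M \left(12 + M\right)}{-1 + M}$)
$O{\left(58 \right)} \left(-10 + 1\right) = \frac{58 \left(25 + 2 \cdot 58\right)}{-1 + 58} \left(-10 + 1\right) = \frac{58 \left(25 + 116\right)}{57} \left(-9\right) = 58 \cdot \frac{1}{57} \cdot 141 \left(-9\right) = \frac{2726}{19} \left(-9\right) = - \frac{24534}{19}$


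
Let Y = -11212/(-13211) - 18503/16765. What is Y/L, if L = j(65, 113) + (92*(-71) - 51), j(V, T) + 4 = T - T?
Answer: 56473953/1458904667605 ≈ 3.8710e-5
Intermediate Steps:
Y = -56473953/221482415 (Y = -11212*(-1/13211) - 18503*1/16765 = 11212/13211 - 18503/16765 = -56473953/221482415 ≈ -0.25498)
j(V, T) = -4 (j(V, T) = -4 + (T - T) = -4 + 0 = -4)
L = -6587 (L = -4 + (92*(-71) - 51) = -4 + (-6532 - 51) = -4 - 6583 = -6587)
Y/L = -56473953/221482415/(-6587) = -56473953/221482415*(-1/6587) = 56473953/1458904667605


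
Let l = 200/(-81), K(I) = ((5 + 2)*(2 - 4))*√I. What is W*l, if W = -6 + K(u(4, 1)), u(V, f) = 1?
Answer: 4000/81 ≈ 49.383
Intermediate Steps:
K(I) = -14*√I (K(I) = (7*(-2))*√I = -14*√I)
W = -20 (W = -6 - 14*√1 = -6 - 14*1 = -6 - 14 = -20)
l = -200/81 (l = 200*(-1/81) = -200/81 ≈ -2.4691)
W*l = -20*(-200/81) = 4000/81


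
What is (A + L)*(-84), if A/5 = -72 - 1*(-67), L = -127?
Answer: 12768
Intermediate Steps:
A = -25 (A = 5*(-72 - 1*(-67)) = 5*(-72 + 67) = 5*(-5) = -25)
(A + L)*(-84) = (-25 - 127)*(-84) = -152*(-84) = 12768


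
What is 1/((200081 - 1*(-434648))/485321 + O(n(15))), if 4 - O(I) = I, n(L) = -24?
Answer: 485321/14223717 ≈ 0.034121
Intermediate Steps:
O(I) = 4 - I
1/((200081 - 1*(-434648))/485321 + O(n(15))) = 1/((200081 - 1*(-434648))/485321 + (4 - 1*(-24))) = 1/((200081 + 434648)*(1/485321) + (4 + 24)) = 1/(634729*(1/485321) + 28) = 1/(634729/485321 + 28) = 1/(14223717/485321) = 485321/14223717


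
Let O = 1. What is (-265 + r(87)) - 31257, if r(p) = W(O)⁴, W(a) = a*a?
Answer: -31521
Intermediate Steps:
W(a) = a²
r(p) = 1 (r(p) = (1²)⁴ = 1⁴ = 1)
(-265 + r(87)) - 31257 = (-265 + 1) - 31257 = -264 - 31257 = -31521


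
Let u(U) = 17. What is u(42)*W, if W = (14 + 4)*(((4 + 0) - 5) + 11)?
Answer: 3060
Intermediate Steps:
W = 180 (W = 18*((4 - 5) + 11) = 18*(-1 + 11) = 18*10 = 180)
u(42)*W = 17*180 = 3060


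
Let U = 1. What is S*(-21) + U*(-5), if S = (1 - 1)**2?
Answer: -5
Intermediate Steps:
S = 0 (S = 0**2 = 0)
S*(-21) + U*(-5) = 0*(-21) + 1*(-5) = 0 - 5 = -5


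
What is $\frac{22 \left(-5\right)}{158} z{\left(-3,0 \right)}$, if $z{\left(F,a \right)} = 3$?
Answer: $- \frac{165}{79} \approx -2.0886$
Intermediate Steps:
$\frac{22 \left(-5\right)}{158} z{\left(-3,0 \right)} = \frac{22 \left(-5\right)}{158} \cdot 3 = \left(-110\right) \frac{1}{158} \cdot 3 = \left(- \frac{55}{79}\right) 3 = - \frac{165}{79}$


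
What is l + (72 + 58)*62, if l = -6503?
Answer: 1557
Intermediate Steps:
l + (72 + 58)*62 = -6503 + (72 + 58)*62 = -6503 + 130*62 = -6503 + 8060 = 1557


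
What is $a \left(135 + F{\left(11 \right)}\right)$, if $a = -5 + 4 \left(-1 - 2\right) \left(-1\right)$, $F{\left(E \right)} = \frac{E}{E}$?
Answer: $952$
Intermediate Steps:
$F{\left(E \right)} = 1$
$a = 7$ ($a = -5 + 4 \left(-3\right) \left(-1\right) = -5 - -12 = -5 + 12 = 7$)
$a \left(135 + F{\left(11 \right)}\right) = 7 \left(135 + 1\right) = 7 \cdot 136 = 952$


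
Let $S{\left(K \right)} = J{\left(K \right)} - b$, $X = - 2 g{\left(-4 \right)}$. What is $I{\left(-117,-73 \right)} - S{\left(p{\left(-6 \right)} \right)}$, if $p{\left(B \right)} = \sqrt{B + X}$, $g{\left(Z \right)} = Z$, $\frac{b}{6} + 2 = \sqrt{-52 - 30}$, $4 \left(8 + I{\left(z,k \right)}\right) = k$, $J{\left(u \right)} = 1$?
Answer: $- \frac{157}{4} + 6 i \sqrt{82} \approx -39.25 + 54.332 i$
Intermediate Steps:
$I{\left(z,k \right)} = -8 + \frac{k}{4}$
$b = -12 + 6 i \sqrt{82}$ ($b = -12 + 6 \sqrt{-52 - 30} = -12 + 6 \sqrt{-82} = -12 + 6 i \sqrt{82} \approx -12.0 + 54.332 i$)
$X = 8$ ($X = \left(-2\right) \left(-4\right) = 8$)
$p{\left(B \right)} = \sqrt{8 + B}$ ($p{\left(B \right)} = \sqrt{B + 8} = \sqrt{8 + B}$)
$S{\left(K \right)} = 13 - 6 i \sqrt{82}$ ($S{\left(K \right)} = 1 - \left(-12 + 6 i \sqrt{82}\right) = 1 + \left(12 - 6 i \sqrt{82}\right) = 13 - 6 i \sqrt{82}$)
$I{\left(-117,-73 \right)} - S{\left(p{\left(-6 \right)} \right)} = \left(-8 + \frac{1}{4} \left(-73\right)\right) - \left(13 - 6 i \sqrt{82}\right) = \left(-8 - \frac{73}{4}\right) - \left(13 - 6 i \sqrt{82}\right) = - \frac{105}{4} - \left(13 - 6 i \sqrt{82}\right) = - \frac{157}{4} + 6 i \sqrt{82}$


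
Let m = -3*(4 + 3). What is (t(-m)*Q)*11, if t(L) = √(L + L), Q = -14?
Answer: -154*√42 ≈ -998.03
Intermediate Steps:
m = -21 (m = -3*7 = -21)
t(L) = √2*√L (t(L) = √(2*L) = √2*√L)
(t(-m)*Q)*11 = ((√2*√(-1*(-21)))*(-14))*11 = ((√2*√21)*(-14))*11 = (√42*(-14))*11 = -14*√42*11 = -154*√42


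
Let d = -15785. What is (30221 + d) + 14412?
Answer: 28848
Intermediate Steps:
(30221 + d) + 14412 = (30221 - 15785) + 14412 = 14436 + 14412 = 28848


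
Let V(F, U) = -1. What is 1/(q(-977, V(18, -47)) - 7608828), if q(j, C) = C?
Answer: -1/7608829 ≈ -1.3143e-7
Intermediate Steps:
1/(q(-977, V(18, -47)) - 7608828) = 1/(-1 - 7608828) = 1/(-7608829) = -1/7608829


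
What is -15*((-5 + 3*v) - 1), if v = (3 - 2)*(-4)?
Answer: 270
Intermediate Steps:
v = -4 (v = 1*(-4) = -4)
-15*((-5 + 3*v) - 1) = -15*((-5 + 3*(-4)) - 1) = -15*((-5 - 12) - 1) = -15*(-17 - 1) = -15*(-18) = 270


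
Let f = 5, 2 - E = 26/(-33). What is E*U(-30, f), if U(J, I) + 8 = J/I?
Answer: -1288/33 ≈ -39.030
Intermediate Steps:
E = 92/33 (E = 2 - 26/(-33) = 2 - 26*(-1)/33 = 2 - 1*(-26/33) = 2 + 26/33 = 92/33 ≈ 2.7879)
U(J, I) = -8 + J/I
E*U(-30, f) = 92*(-8 - 30/5)/33 = 92*(-8 - 30*⅕)/33 = 92*(-8 - 6)/33 = (92/33)*(-14) = -1288/33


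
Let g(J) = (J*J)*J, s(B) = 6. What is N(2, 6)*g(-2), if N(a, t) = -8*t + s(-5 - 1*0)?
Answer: 336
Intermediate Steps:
N(a, t) = 6 - 8*t (N(a, t) = -8*t + 6 = 6 - 8*t)
g(J) = J³ (g(J) = J²*J = J³)
N(2, 6)*g(-2) = (6 - 8*6)*(-2)³ = (6 - 48)*(-8) = -42*(-8) = 336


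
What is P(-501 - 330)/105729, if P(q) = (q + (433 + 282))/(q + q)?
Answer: 58/87860799 ≈ 6.6013e-7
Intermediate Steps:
P(q) = (715 + q)/(2*q) (P(q) = (q + 715)/((2*q)) = (715 + q)*(1/(2*q)) = (715 + q)/(2*q))
P(-501 - 330)/105729 = ((715 + (-501 - 330))/(2*(-501 - 330)))/105729 = ((½)*(715 - 831)/(-831))*(1/105729) = ((½)*(-1/831)*(-116))*(1/105729) = (58/831)*(1/105729) = 58/87860799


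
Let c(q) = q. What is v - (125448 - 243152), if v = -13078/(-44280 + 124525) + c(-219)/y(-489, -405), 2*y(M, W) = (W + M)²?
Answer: 1258149899354927/10689115470 ≈ 1.1770e+5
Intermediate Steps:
y(M, W) = (M + W)²/2 (y(M, W) = (W + M)²/2 = (M + W)²/2)
v = -1747925953/10689115470 (v = -13078/(-44280 + 124525) - 219*2/(-489 - 405)² = -13078/80245 - 219/((½)*(-894)²) = -13078*1/80245 - 219/((½)*799236) = -13078/80245 - 219/399618 = -13078/80245 - 219*1/399618 = -13078/80245 - 73/133206 = -1747925953/10689115470 ≈ -0.16352)
v - (125448 - 243152) = -1747925953/10689115470 - (125448 - 243152) = -1747925953/10689115470 - 1*(-117704) = -1747925953/10689115470 + 117704 = 1258149899354927/10689115470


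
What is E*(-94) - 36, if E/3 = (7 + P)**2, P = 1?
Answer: -18084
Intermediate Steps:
E = 192 (E = 3*(7 + 1)**2 = 3*8**2 = 3*64 = 192)
E*(-94) - 36 = 192*(-94) - 36 = -18048 - 36 = -18084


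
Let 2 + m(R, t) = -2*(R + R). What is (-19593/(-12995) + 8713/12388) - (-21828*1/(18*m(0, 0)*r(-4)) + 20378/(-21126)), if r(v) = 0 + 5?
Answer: -66936083379817/566817833260 ≈ -118.09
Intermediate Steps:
r(v) = 5
m(R, t) = -2 - 4*R (m(R, t) = -2 - 2*(R + R) = -2 - 4*R)
(-19593/(-12995) + 8713/12388) - (-21828*1/(18*m(0, 0)*r(-4)) + 20378/(-21126)) = (-19593/(-12995) + 8713/12388) - (-21828*1/(90*(-2 - 4*0)) + 20378/(-21126)) = (-19593*(-1/12995) + 8713*(1/12388)) - (-21828*1/(90*(-2 + 0)) + 20378*(-1/21126)) = (19593/12995 + 8713/12388) - (-21828/((18*(-2))*5) - 10189/10563) = 355943519/160982060 - (-21828/((-36*5)) - 10189/10563) = 355943519/160982060 - (-21828/(-180) - 10189/10563) = 355943519/160982060 - (-21828*(-1/180) - 10189/10563) = 355943519/160982060 - (1819/15 - 10189/10563) = 355943519/160982060 - 1*2117918/17605 = 355943519/160982060 - 2117918/17605 = -66936083379817/566817833260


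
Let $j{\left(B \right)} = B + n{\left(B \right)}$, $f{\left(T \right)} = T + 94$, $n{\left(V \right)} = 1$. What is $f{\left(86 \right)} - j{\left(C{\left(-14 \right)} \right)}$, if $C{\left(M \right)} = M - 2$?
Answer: $195$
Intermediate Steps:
$C{\left(M \right)} = -2 + M$
$f{\left(T \right)} = 94 + T$
$j{\left(B \right)} = 1 + B$ ($j{\left(B \right)} = B + 1 = 1 + B$)
$f{\left(86 \right)} - j{\left(C{\left(-14 \right)} \right)} = \left(94 + 86\right) - \left(1 - 16\right) = 180 - \left(1 - 16\right) = 180 - -15 = 180 + 15 = 195$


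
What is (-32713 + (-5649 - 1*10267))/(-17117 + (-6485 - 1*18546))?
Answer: 48629/42148 ≈ 1.1538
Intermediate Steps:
(-32713 + (-5649 - 1*10267))/(-17117 + (-6485 - 1*18546)) = (-32713 + (-5649 - 10267))/(-17117 + (-6485 - 18546)) = (-32713 - 15916)/(-17117 - 25031) = -48629/(-42148) = -48629*(-1/42148) = 48629/42148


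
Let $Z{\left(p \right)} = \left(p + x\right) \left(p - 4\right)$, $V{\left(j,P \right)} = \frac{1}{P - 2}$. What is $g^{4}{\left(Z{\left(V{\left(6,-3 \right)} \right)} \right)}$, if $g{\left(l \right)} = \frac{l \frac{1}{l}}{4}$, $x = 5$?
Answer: $\frac{1}{256} \approx 0.0039063$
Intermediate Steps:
$V{\left(j,P \right)} = \frac{1}{-2 + P}$
$Z{\left(p \right)} = \left(-4 + p\right) \left(5 + p\right)$ ($Z{\left(p \right)} = \left(p + 5\right) \left(p - 4\right) = \left(5 + p\right) \left(-4 + p\right) = \left(-4 + p\right) \left(5 + p\right)$)
$g{\left(l \right)} = \frac{1}{4}$ ($g{\left(l \right)} = 1 \cdot \frac{1}{4} = \frac{1}{4}$)
$g^{4}{\left(Z{\left(V{\left(6,-3 \right)} \right)} \right)} = \left(\frac{1}{4}\right)^{4} = \frac{1}{256}$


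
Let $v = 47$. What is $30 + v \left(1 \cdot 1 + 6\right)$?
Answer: $359$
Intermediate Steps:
$30 + v \left(1 \cdot 1 + 6\right) = 30 + 47 \left(1 \cdot 1 + 6\right) = 30 + 47 \left(1 + 6\right) = 30 + 47 \cdot 7 = 30 + 329 = 359$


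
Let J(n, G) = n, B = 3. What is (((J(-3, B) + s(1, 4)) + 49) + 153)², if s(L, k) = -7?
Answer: 36864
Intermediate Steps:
(((J(-3, B) + s(1, 4)) + 49) + 153)² = (((-3 - 7) + 49) + 153)² = ((-10 + 49) + 153)² = (39 + 153)² = 192² = 36864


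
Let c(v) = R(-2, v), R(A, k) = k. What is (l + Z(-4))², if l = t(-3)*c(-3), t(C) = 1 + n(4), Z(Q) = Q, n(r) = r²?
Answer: 3025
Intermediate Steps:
c(v) = v
t(C) = 17 (t(C) = 1 + 4² = 1 + 16 = 17)
l = -51 (l = 17*(-3) = -51)
(l + Z(-4))² = (-51 - 4)² = (-55)² = 3025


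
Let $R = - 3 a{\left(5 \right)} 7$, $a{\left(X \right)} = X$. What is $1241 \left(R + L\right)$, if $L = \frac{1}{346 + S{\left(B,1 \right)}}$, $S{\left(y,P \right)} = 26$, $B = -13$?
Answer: $- \frac{48472219}{372} \approx -1.303 \cdot 10^{5}$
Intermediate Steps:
$L = \frac{1}{372}$ ($L = \frac{1}{346 + 26} = \frac{1}{372} \approx 0.0026882$)
$R = -105$ ($R = \left(-3\right) 5 \cdot 7 = \left(-15\right) 7 = -105$)
$1241 \left(R + L\right) = 1241 \left(-105 + \frac{1}{372}\right) = 1241 \left(- \frac{39059}{372}\right) = - \frac{48472219}{372}$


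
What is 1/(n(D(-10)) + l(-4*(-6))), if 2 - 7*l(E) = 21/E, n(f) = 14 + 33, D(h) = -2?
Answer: 56/2641 ≈ 0.021204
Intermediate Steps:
n(f) = 47
l(E) = 2/7 - 3/E
1/(n(D(-10)) + l(-4*(-6))) = 1/(47 + (2/7 - 3/((-4*(-6))))) = 1/(47 + (2/7 - 3/24)) = 1/(47 + (2/7 - 3*1/24)) = 1/(47 + (2/7 - 1/8)) = 1/(47 + 9/56) = 1/(2641/56) = 56/2641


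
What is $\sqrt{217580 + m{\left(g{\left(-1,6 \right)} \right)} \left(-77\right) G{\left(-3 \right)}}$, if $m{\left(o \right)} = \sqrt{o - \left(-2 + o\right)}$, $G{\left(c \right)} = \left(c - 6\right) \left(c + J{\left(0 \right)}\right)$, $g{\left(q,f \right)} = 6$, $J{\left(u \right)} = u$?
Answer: $\sqrt{217580 - 2079 \sqrt{2}} \approx 463.29$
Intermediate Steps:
$G{\left(c \right)} = c \left(-6 + c\right)$ ($G{\left(c \right)} = \left(c - 6\right) \left(c + 0\right) = \left(-6 + c\right) c = c \left(-6 + c\right)$)
$m{\left(o \right)} = \sqrt{2}$
$\sqrt{217580 + m{\left(g{\left(-1,6 \right)} \right)} \left(-77\right) G{\left(-3 \right)}} = \sqrt{217580 + \sqrt{2} \left(-77\right) \left(- 3 \left(-6 - 3\right)\right)} = \sqrt{217580 + - 77 \sqrt{2} \left(\left(-3\right) \left(-9\right)\right)} = \sqrt{217580 + - 77 \sqrt{2} \cdot 27} = \sqrt{217580 - 2079 \sqrt{2}}$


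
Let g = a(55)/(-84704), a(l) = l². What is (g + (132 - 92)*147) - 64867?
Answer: -4996437873/84704 ≈ -58987.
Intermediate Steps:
g = -3025/84704 (g = 55²/(-84704) = 3025*(-1/84704) = -3025/84704 ≈ -0.035713)
(g + (132 - 92)*147) - 64867 = (-3025/84704 + (132 - 92)*147) - 64867 = (-3025/84704 + 40*147) - 64867 = (-3025/84704 + 5880) - 64867 = 498056495/84704 - 64867 = -4996437873/84704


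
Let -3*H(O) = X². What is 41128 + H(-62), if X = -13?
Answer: 123215/3 ≈ 41072.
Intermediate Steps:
H(O) = -169/3 (H(O) = -⅓*(-13)² = -⅓*169 = -169/3)
41128 + H(-62) = 41128 - 169/3 = 123215/3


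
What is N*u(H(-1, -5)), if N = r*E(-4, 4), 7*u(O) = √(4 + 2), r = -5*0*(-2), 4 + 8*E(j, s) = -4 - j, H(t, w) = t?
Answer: 0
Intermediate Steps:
E(j, s) = -1 - j/8 (E(j, s) = -½ + (-4 - j)/8 = -½ + (-½ - j/8) = -1 - j/8)
r = 0 (r = 0*(-2) = 0)
u(O) = √6/7 (u(O) = √(4 + 2)/7 = √6/7)
N = 0 (N = 0*(-1 - ⅛*(-4)) = 0*(-1 + ½) = 0*(-½) = 0)
N*u(H(-1, -5)) = 0*(√6/7) = 0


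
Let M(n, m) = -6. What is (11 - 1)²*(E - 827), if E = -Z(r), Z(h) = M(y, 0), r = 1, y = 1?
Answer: -82100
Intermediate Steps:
Z(h) = -6
E = 6 (E = -1*(-6) = 6)
(11 - 1)²*(E - 827) = (11 - 1)²*(6 - 827) = 10²*(-821) = 100*(-821) = -82100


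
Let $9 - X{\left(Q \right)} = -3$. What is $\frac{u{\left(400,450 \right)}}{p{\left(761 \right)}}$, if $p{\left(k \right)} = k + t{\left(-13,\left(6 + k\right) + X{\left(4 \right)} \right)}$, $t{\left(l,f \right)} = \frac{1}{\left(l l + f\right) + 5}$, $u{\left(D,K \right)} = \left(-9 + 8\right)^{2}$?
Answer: $\frac{953}{725234} \approx 0.0013141$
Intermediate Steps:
$X{\left(Q \right)} = 12$ ($X{\left(Q \right)} = 9 - -3 = 9 + 3 = 12$)
$u{\left(D,K \right)} = 1$ ($u{\left(D,K \right)} = \left(-1\right)^{2} = 1$)
$t{\left(l,f \right)} = \frac{1}{5 + f + l^{2}}$ ($t{\left(l,f \right)} = \frac{1}{\left(l^{2} + f\right) + 5} = \frac{1}{\left(f + l^{2}\right) + 5} = \frac{1}{5 + f + l^{2}}$)
$p{\left(k \right)} = k + \frac{1}{192 + k}$ ($p{\left(k \right)} = k + \frac{1}{5 + \left(\left(6 + k\right) + 12\right) + \left(-13\right)^{2}} = k + \frac{1}{5 + \left(18 + k\right) + 169} = k + \frac{1}{192 + k}$)
$\frac{u{\left(400,450 \right)}}{p{\left(761 \right)}} = 1 \frac{1}{\frac{1}{192 + 761} \left(1 + 761 \left(192 + 761\right)\right)} = 1 \frac{1}{\frac{1}{953} \left(1 + 761 \cdot 953\right)} = 1 \frac{1}{\frac{1}{953} \left(1 + 725233\right)} = 1 \frac{1}{\frac{1}{953} \cdot 725234} = 1 \frac{1}{\frac{725234}{953}} = 1 \cdot \frac{953}{725234} = \frac{953}{725234}$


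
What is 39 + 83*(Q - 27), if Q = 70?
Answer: 3608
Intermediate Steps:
39 + 83*(Q - 27) = 39 + 83*(70 - 27) = 39 + 83*43 = 39 + 3569 = 3608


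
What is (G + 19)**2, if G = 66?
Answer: 7225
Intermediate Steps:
(G + 19)**2 = (66 + 19)**2 = 85**2 = 7225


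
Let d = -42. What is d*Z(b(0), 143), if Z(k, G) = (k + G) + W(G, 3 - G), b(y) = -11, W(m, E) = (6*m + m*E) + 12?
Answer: 798756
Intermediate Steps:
W(m, E) = 12 + 6*m + E*m (W(m, E) = (6*m + E*m) + 12 = 12 + 6*m + E*m)
Z(k, G) = 12 + k + 7*G + G*(3 - G) (Z(k, G) = (k + G) + (12 + 6*G + (3 - G)*G) = (G + k) + (12 + 6*G + G*(3 - G)) = 12 + k + 7*G + G*(3 - G))
d*Z(b(0), 143) = -42*(12 - 11 - 1*143**2 + 10*143) = -42*(12 - 11 - 1*20449 + 1430) = -42*(12 - 11 - 20449 + 1430) = -42*(-19018) = 798756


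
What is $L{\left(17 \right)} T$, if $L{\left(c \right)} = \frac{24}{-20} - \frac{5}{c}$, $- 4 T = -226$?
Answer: $- \frac{14351}{170} \approx -84.418$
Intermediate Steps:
$T = \frac{113}{2}$ ($T = \left(- \frac{1}{4}\right) \left(-226\right) = \frac{113}{2} \approx 56.5$)
$L{\left(c \right)} = - \frac{6}{5} - \frac{5}{c}$ ($L{\left(c \right)} = 24 \left(- \frac{1}{20}\right) - \frac{5}{c} = - \frac{6}{5} - \frac{5}{c}$)
$L{\left(17 \right)} T = \left(- \frac{6}{5} - \frac{5}{17}\right) \frac{113}{2} = \left(- \frac{127}{85}\right) \frac{113}{2} = - \frac{14351}{170}$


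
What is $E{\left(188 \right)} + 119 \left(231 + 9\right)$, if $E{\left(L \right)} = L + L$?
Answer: $28936$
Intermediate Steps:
$E{\left(L \right)} = 2 L$
$E{\left(188 \right)} + 119 \left(231 + 9\right) = 2 \cdot 188 + 119 \left(231 + 9\right) = 376 + 119 \cdot 240 = 376 + 28560 = 28936$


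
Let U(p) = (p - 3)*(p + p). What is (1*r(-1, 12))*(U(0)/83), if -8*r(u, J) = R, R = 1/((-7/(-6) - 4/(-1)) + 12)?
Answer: 0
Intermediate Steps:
U(p) = 2*p*(-3 + p) (U(p) = (-3 + p)*(2*p) = 2*p*(-3 + p))
R = 6/103 (R = 1/((-7*(-1/6) - 4*(-1)) + 12) = 1/((7/6 + 4) + 12) = 1/(31/6 + 12) = 1/(103/6) = 6/103 ≈ 0.058252)
r(u, J) = -3/412 (r(u, J) = -1/8*6/103 = -3/412)
(1*r(-1, 12))*(U(0)/83) = (1*(-3/412))*((2*0*(-3 + 0))/83) = -3*2*0*(-3)/(412*83) = -0/83 = -3/412*0 = 0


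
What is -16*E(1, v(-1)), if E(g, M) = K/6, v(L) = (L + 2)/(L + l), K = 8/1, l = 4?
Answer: -64/3 ≈ -21.333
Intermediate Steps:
K = 8 (K = 8*1 = 8)
v(L) = (2 + L)/(4 + L) (v(L) = (L + 2)/(L + 4) = (2 + L)/(4 + L))
E(g, M) = 4/3 (E(g, M) = 8/6 = 8*(1/6) = 4/3)
-16*E(1, v(-1)) = -16*4/3 = -64/3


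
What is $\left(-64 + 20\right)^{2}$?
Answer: $1936$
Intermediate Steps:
$\left(-64 + 20\right)^{2} = \left(-44\right)^{2} = 1936$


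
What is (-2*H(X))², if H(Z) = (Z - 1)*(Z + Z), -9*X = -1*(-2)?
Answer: 7744/6561 ≈ 1.1803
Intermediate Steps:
X = -2/9 (X = -(-1)*(-2)/9 = -⅑*2 = -2/9 ≈ -0.22222)
H(Z) = 2*Z*(-1 + Z) (H(Z) = (-1 + Z)*(2*Z) = 2*Z*(-1 + Z))
(-2*H(X))² = (-4*(-2)*(-1 - 2/9)/9)² = (-4*(-2)*(-11)/(9*9))² = (-2*44/81)² = (-88/81)² = 7744/6561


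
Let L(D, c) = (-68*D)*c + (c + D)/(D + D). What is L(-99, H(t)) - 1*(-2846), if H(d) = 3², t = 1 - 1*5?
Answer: 697779/11 ≈ 63434.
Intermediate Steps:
t = -4 (t = 1 - 5 = -4)
H(d) = 9
L(D, c) = (D + c)/(2*D) - 68*D*c (L(D, c) = -68*D*c + (D + c)/((2*D)) = -68*D*c + (D + c)*(1/(2*D)) = -68*D*c + (D + c)/(2*D) = (D + c)/(2*D) - 68*D*c)
L(-99, H(t)) - 1*(-2846) = (½)*(9 - 1*(-99)*(-1 + 136*(-99)*9))/(-99) - 1*(-2846) = (½)*(-1/99)*(9 - 1*(-99)*(-1 - 121176)) + 2846 = (½)*(-1/99)*(9 - 1*(-99)*(-121177)) + 2846 = (½)*(-1/99)*(9 - 11996523) + 2846 = (½)*(-1/99)*(-11996514) + 2846 = 666473/11 + 2846 = 697779/11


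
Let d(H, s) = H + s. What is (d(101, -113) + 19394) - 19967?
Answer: -585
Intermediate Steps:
(d(101, -113) + 19394) - 19967 = ((101 - 113) + 19394) - 19967 = (-12 + 19394) - 19967 = 19382 - 19967 = -585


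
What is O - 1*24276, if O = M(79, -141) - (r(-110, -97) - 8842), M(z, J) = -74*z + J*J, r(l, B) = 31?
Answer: -1430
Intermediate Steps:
M(z, J) = J² - 74*z (M(z, J) = -74*z + J² = J² - 74*z)
O = 22846 (O = ((-141)² - 74*79) - (31 - 8842) = (19881 - 5846) - 1*(-8811) = 14035 + 8811 = 22846)
O - 1*24276 = 22846 - 1*24276 = 22846 - 24276 = -1430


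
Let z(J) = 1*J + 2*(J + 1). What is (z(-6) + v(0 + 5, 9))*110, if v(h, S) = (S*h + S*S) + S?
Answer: 13090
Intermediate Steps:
z(J) = 2 + 3*J (z(J) = J + 2*(1 + J) = J + (2 + 2*J) = 2 + 3*J)
v(h, S) = S + S² + S*h (v(h, S) = (S*h + S²) + S = (S² + S*h) + S = S + S² + S*h)
(z(-6) + v(0 + 5, 9))*110 = ((2 + 3*(-6)) + 9*(1 + 9 + (0 + 5)))*110 = ((2 - 18) + 9*(1 + 9 + 5))*110 = (-16 + 9*15)*110 = (-16 + 135)*110 = 119*110 = 13090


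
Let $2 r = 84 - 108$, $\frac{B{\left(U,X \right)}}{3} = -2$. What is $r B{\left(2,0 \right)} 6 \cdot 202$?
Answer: $87264$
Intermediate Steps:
$B{\left(U,X \right)} = -6$ ($B{\left(U,X \right)} = 3 \left(-2\right) = -6$)
$r = -12$ ($r = \frac{84 - 108}{2} = \frac{1}{2} \left(-24\right) = -12$)
$r B{\left(2,0 \right)} 6 \cdot 202 = - 12 \left(\left(-6\right) 6\right) 202 = \left(-12\right) \left(-36\right) 202 = 432 \cdot 202 = 87264$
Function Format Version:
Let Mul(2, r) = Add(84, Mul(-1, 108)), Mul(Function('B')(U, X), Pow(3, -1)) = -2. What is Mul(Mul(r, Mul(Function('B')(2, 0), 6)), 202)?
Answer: 87264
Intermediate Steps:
Function('B')(U, X) = -6 (Function('B')(U, X) = Mul(3, -2) = -6)
r = -12 (r = Mul(Rational(1, 2), Add(84, Mul(-1, 108))) = Mul(Rational(1, 2), Add(84, -108)) = Mul(Rational(1, 2), -24) = -12)
Mul(Mul(r, Mul(Function('B')(2, 0), 6)), 202) = Mul(Mul(-12, Mul(-6, 6)), 202) = Mul(Mul(-12, -36), 202) = Mul(432, 202) = 87264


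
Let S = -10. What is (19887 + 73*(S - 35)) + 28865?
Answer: 45467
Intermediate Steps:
(19887 + 73*(S - 35)) + 28865 = (19887 + 73*(-10 - 35)) + 28865 = (19887 + 73*(-45)) + 28865 = (19887 - 3285) + 28865 = 16602 + 28865 = 45467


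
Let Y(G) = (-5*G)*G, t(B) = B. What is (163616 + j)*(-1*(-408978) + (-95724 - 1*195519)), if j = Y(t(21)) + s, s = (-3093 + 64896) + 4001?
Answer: 26751158025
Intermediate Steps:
s = 65804 (s = 61803 + 4001 = 65804)
Y(G) = -5*G²
j = 63599 (j = -5*21² + 65804 = -5*441 + 65804 = -2205 + 65804 = 63599)
(163616 + j)*(-1*(-408978) + (-95724 - 1*195519)) = (163616 + 63599)*(-1*(-408978) + (-95724 - 1*195519)) = 227215*(408978 + (-95724 - 195519)) = 227215*(408978 - 291243) = 227215*117735 = 26751158025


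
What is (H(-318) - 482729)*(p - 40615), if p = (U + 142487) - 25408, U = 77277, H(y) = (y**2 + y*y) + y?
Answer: -43170319059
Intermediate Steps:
H(y) = y + 2*y**2 (H(y) = (y**2 + y**2) + y = 2*y**2 + y = y + 2*y**2)
p = 194356 (p = (77277 + 142487) - 25408 = 219764 - 25408 = 194356)
(H(-318) - 482729)*(p - 40615) = (-318*(1 + 2*(-318)) - 482729)*(194356 - 40615) = (-318*(1 - 636) - 482729)*153741 = (-318*(-635) - 482729)*153741 = (201930 - 482729)*153741 = -280799*153741 = -43170319059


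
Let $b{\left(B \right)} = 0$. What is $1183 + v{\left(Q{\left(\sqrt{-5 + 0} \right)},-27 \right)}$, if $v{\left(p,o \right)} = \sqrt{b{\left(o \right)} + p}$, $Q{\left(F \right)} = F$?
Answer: $1183 + \sqrt[4]{5} \sqrt{i} \approx 1184.1 + 1.0574 i$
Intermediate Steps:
$v{\left(p,o \right)} = \sqrt{p}$ ($v{\left(p,o \right)} = \sqrt{0 + p} = \sqrt{p}$)
$1183 + v{\left(Q{\left(\sqrt{-5 + 0} \right)},-27 \right)} = 1183 + \sqrt{\sqrt{-5 + 0}} = 1183 + \sqrt{\sqrt{-5}} = 1183 + \sqrt{i \sqrt{5}} = 1183 + \sqrt[4]{5} \sqrt{i}$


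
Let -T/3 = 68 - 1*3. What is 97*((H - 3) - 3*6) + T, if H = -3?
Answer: -2523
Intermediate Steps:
T = -195 (T = -3*(68 - 1*3) = -3*(68 - 3) = -3*65 = -195)
97*((H - 3) - 3*6) + T = 97*((-3 - 3) - 3*6) - 195 = 97*(-6 - 18) - 195 = 97*(-24) - 195 = -2328 - 195 = -2523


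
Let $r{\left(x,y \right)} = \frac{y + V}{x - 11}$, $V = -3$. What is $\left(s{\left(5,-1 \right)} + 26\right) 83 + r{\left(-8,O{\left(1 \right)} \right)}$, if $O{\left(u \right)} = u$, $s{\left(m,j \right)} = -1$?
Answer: $\frac{39427}{19} \approx 2075.1$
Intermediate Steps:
$r{\left(x,y \right)} = \frac{-3 + y}{-11 + x}$ ($r{\left(x,y \right)} = \frac{y - 3}{x - 11} = \frac{-3 + y}{-11 + x}$)
$\left(s{\left(5,-1 \right)} + 26\right) 83 + r{\left(-8,O{\left(1 \right)} \right)} = \left(-1 + 26\right) 83 + \frac{-3 + 1}{-11 - 8} = 25 \cdot 83 + \frac{1}{-19} \left(-2\right) = 2075 - - \frac{2}{19} = 2075 + \frac{2}{19} = \frac{39427}{19}$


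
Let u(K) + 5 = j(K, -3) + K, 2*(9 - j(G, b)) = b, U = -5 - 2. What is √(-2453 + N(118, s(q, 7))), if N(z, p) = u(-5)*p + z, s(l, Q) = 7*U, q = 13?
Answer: 11*I*√78/2 ≈ 48.575*I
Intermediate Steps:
U = -7
j(G, b) = 9 - b/2
u(K) = 11/2 + K (u(K) = -5 + ((9 - ½*(-3)) + K) = -5 + ((9 + 3/2) + K) = -5 + (21/2 + K) = 11/2 + K)
s(l, Q) = -49 (s(l, Q) = 7*(-7) = -49)
N(z, p) = z + p/2 (N(z, p) = (11/2 - 5)*p + z = p/2 + z = z + p/2)
√(-2453 + N(118, s(q, 7))) = √(-2453 + (118 + (½)*(-49))) = √(-2453 + (118 - 49/2)) = √(-2453 + 187/2) = √(-4719/2) = 11*I*√78/2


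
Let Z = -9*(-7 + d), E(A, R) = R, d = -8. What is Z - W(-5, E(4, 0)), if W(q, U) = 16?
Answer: 119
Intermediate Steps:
Z = 135 (Z = -9*(-7 - 8) = -9*(-15) = 135)
Z - W(-5, E(4, 0)) = 135 - 1*16 = 135 - 16 = 119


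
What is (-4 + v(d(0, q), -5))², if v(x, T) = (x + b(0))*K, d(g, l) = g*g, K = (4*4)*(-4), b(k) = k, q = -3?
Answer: 16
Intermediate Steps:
K = -64 (K = 16*(-4) = -64)
d(g, l) = g²
v(x, T) = -64*x (v(x, T) = (x + 0)*(-64) = x*(-64) = -64*x)
(-4 + v(d(0, q), -5))² = (-4 - 64*0²)² = (-4 - 64*0)² = (-4 + 0)² = (-4)² = 16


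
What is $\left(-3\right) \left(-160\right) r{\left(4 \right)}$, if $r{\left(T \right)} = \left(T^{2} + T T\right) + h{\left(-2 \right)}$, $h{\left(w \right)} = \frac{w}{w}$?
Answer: $15840$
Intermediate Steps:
$h{\left(w \right)} = 1$
$r{\left(T \right)} = 1 + 2 T^{2}$ ($r{\left(T \right)} = \left(T^{2} + T T\right) + 1 = \left(T^{2} + T^{2}\right) + 1 = 2 T^{2} + 1 = 1 + 2 T^{2}$)
$\left(-3\right) \left(-160\right) r{\left(4 \right)} = \left(-3\right) \left(-160\right) \left(1 + 2 \cdot 4^{2}\right) = 480 \left(1 + 2 \cdot 16\right) = 480 \left(1 + 32\right) = 480 \cdot 33 = 15840$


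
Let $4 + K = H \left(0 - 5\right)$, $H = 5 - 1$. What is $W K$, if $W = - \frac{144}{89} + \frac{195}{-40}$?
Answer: $\frac{13869}{89} \approx 155.83$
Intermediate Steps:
$H = 4$ ($H = 5 - 1 = 4$)
$K = -24$ ($K = -4 + 4 \left(0 - 5\right) = -4 + 4 \left(-5\right) = -4 - 20 = -24$)
$W = - \frac{4623}{712}$ ($W = \left(-144\right) \frac{1}{89} + 195 \left(- \frac{1}{40}\right) = - \frac{144}{89} - \frac{39}{8} = - \frac{4623}{712} \approx -6.493$)
$W K = \left(- \frac{4623}{712}\right) \left(-24\right) = \frac{13869}{89}$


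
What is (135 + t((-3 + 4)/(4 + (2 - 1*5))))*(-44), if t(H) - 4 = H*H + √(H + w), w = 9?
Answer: -6160 - 44*√10 ≈ -6299.1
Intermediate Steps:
t(H) = 4 + H² + √(9 + H) (t(H) = 4 + (H*H + √(H + 9)) = 4 + (H² + √(9 + H)) = 4 + H² + √(9 + H))
(135 + t((-3 + 4)/(4 + (2 - 1*5))))*(-44) = (135 + (4 + ((-3 + 4)/(4 + (2 - 1*5)))² + √(9 + (-3 + 4)/(4 + (2 - 1*5)))))*(-44) = (135 + (4 + (1/(4 + (2 - 5)))² + √(9 + 1/(4 + (2 - 5)))))*(-44) = (135 + (4 + (1/(4 - 3))² + √(9 + 1/(4 - 3))))*(-44) = (135 + (4 + (1/1)² + √(9 + 1/1)))*(-44) = (135 + (4 + (1*1)² + √(9 + 1*1)))*(-44) = (135 + (4 + 1² + √(9 + 1)))*(-44) = (135 + (4 + 1 + √10))*(-44) = (135 + (5 + √10))*(-44) = (140 + √10)*(-44) = -6160 - 44*√10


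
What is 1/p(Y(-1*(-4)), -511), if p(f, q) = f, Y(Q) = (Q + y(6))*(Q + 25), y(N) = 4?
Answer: 1/232 ≈ 0.0043103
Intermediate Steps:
Y(Q) = (4 + Q)*(25 + Q) (Y(Q) = (Q + 4)*(Q + 25) = (4 + Q)*(25 + Q))
1/p(Y(-1*(-4)), -511) = 1/(100 + (-1*(-4))² + 29*(-1*(-4))) = 1/(100 + 4² + 29*4) = 1/(100 + 16 + 116) = 1/232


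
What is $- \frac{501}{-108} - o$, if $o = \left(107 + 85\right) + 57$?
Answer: $- \frac{8797}{36} \approx -244.36$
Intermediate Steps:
$o = 249$ ($o = 192 + 57 = 249$)
$- \frac{501}{-108} - o = - \frac{501}{-108} - 249 = - \frac{501 \left(-1\right)}{108} - 249 = \left(-1\right) \left(- \frac{167}{36}\right) - 249 = \frac{167}{36} - 249 = - \frac{8797}{36}$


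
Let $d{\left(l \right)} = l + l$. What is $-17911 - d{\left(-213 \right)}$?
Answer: $-17485$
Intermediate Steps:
$d{\left(l \right)} = 2 l$
$-17911 - d{\left(-213 \right)} = -17911 - 2 \left(-213\right) = -17911 - -426 = -17911 + 426 = -17485$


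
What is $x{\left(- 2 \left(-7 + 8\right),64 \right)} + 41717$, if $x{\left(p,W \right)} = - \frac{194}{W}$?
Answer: $\frac{1334847}{32} \approx 41714.0$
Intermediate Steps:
$x{\left(- 2 \left(-7 + 8\right),64 \right)} + 41717 = - \frac{194}{64} + 41717 = \left(-194\right) \frac{1}{64} + 41717 = - \frac{97}{32} + 41717 = \frac{1334847}{32}$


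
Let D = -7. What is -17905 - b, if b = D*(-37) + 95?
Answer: -18259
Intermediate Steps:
b = 354 (b = -7*(-37) + 95 = 259 + 95 = 354)
-17905 - b = -17905 - 1*354 = -17905 - 354 = -18259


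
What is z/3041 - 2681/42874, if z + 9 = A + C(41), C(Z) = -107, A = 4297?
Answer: 171103273/130379834 ≈ 1.3123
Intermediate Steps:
z = 4181 (z = -9 + (4297 - 107) = -9 + 4190 = 4181)
z/3041 - 2681/42874 = 4181/3041 - 2681/42874 = 171103273/130379834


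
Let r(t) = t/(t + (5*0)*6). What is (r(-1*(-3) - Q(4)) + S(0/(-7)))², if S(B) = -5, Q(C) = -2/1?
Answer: 16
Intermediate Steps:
Q(C) = -2 (Q(C) = -2*1 = -2)
r(t) = 1 (r(t) = t/(t + 0*6) = t/(t + 0) = t/t = 1)
(r(-1*(-3) - Q(4)) + S(0/(-7)))² = (1 - 5)² = (-4)² = 16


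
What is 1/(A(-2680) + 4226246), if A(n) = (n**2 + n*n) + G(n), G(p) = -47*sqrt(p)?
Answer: 9295523/172813498647118 + 47*I*sqrt(670)/172813498647118 ≈ 5.3789e-8 + 7.0398e-12*I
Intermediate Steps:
A(n) = -47*sqrt(n) + 2*n**2 (A(n) = (n**2 + n*n) - 47*sqrt(n) = (n**2 + n**2) - 47*sqrt(n) = 2*n**2 - 47*sqrt(n) = -47*sqrt(n) + 2*n**2)
1/(A(-2680) + 4226246) = 1/((-94*I*sqrt(670) + 2*(-2680)**2) + 4226246) = 1/((-94*I*sqrt(670) + 2*7182400) + 4226246) = 1/((-94*I*sqrt(670) + 14364800) + 4226246) = 1/((14364800 - 94*I*sqrt(670)) + 4226246) = 1/(18591046 - 94*I*sqrt(670))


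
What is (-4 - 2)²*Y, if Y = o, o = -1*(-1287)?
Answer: 46332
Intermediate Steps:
o = 1287
Y = 1287
(-4 - 2)²*Y = (-4 - 2)²*1287 = (-6)²*1287 = 36*1287 = 46332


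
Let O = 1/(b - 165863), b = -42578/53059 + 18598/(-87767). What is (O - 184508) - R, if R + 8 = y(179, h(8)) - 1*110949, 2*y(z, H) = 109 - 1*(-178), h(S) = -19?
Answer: -113843321698995471889/1544800788249894 ≈ -73695.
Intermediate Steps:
b = -4723734608/4656829253 (b = -42578*1/53059 + 18598*(-1/87767) = -42578/53059 - 18598/87767 = -4723734608/4656829253 ≈ -1.0144)
y(z, H) = 287/2 (y(z, H) = (109 - 1*(-178))/2 = (109 + 178)/2 = (½)*287 = 287/2)
O = -4656829253/772400394124947 (O = 1/(-4723734608/4656829253 - 165863) = 1/(-772400394124947/4656829253) = -4656829253/772400394124947 ≈ -6.0290e-6)
R = -221627/2 (R = -8 + (287/2 - 1*110949) = -8 + (287/2 - 110949) = -8 - 221611/2 = -221627/2 ≈ -1.1081e+5)
(O - 184508) - R = (-4656829253/772400394124947 - 184508) - 1*(-221627/2) = -142514051923862550329/772400394124947 + 221627/2 = -113843321698995471889/1544800788249894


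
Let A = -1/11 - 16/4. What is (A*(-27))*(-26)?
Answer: -31590/11 ≈ -2871.8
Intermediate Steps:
A = -45/11 (A = -1*1/11 - 16*1/4 = -1/11 - 4 = -45/11 ≈ -4.0909)
(A*(-27))*(-26) = -45/11*(-27)*(-26) = (1215/11)*(-26) = -31590/11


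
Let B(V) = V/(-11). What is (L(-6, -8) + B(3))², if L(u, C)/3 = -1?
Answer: 1296/121 ≈ 10.711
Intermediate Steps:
L(u, C) = -3 (L(u, C) = 3*(-1) = -3)
B(V) = -V/11 (B(V) = V*(-1/11) = -V/11)
(L(-6, -8) + B(3))² = (-3 - 1/11*3)² = (-3 - 3/11)² = (-36/11)² = 1296/121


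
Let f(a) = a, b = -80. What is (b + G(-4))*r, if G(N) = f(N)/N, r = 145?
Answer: -11455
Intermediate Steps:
G(N) = 1 (G(N) = N/N = 1)
(b + G(-4))*r = (-80 + 1)*145 = -79*145 = -11455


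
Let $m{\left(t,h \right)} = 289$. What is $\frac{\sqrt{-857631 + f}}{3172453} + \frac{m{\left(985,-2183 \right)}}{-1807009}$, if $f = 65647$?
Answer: $- \frac{289}{1807009} + \frac{4 i \sqrt{49499}}{3172453} \approx -0.00015993 + 0.00028052 i$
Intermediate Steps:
$\frac{\sqrt{-857631 + f}}{3172453} + \frac{m{\left(985,-2183 \right)}}{-1807009} = \frac{\sqrt{-857631 + 65647}}{3172453} + \frac{289}{-1807009} = \sqrt{-791984} \cdot \frac{1}{3172453} + 289 \left(- \frac{1}{1807009}\right) = 4 i \sqrt{49499} \cdot \frac{1}{3172453} - \frac{289}{1807009} = \frac{4 i \sqrt{49499}}{3172453} - \frac{289}{1807009} = - \frac{289}{1807009} + \frac{4 i \sqrt{49499}}{3172453}$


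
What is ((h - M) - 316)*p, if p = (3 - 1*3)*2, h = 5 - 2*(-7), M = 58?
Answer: 0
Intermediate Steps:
h = 19 (h = 5 + 14 = 19)
p = 0 (p = (3 - 3)*2 = 0*2 = 0)
((h - M) - 316)*p = ((19 - 1*58) - 316)*0 = ((19 - 58) - 316)*0 = (-39 - 316)*0 = -355*0 = 0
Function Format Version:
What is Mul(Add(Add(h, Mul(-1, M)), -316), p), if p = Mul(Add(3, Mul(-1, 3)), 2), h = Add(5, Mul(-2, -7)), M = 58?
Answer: 0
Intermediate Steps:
h = 19 (h = Add(5, 14) = 19)
p = 0 (p = Mul(Add(3, -3), 2) = Mul(0, 2) = 0)
Mul(Add(Add(h, Mul(-1, M)), -316), p) = Mul(Add(Add(19, Mul(-1, 58)), -316), 0) = Mul(Add(Add(19, -58), -316), 0) = Mul(Add(-39, -316), 0) = Mul(-355, 0) = 0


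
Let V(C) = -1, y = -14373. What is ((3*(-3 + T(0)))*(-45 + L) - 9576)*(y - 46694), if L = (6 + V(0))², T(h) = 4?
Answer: 588441612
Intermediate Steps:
L = 25 (L = (6 - 1)² = 5² = 25)
((3*(-3 + T(0)))*(-45 + L) - 9576)*(y - 46694) = ((3*(-3 + 4))*(-45 + 25) - 9576)*(-14373 - 46694) = ((3*1)*(-20) - 9576)*(-61067) = (3*(-20) - 9576)*(-61067) = (-60 - 9576)*(-61067) = -9636*(-61067) = 588441612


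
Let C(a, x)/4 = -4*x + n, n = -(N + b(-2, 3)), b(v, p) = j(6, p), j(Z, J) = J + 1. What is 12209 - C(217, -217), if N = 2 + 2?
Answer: 8769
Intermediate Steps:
N = 4
j(Z, J) = 1 + J
b(v, p) = 1 + p
n = -8 (n = -(4 + (1 + 3)) = -(4 + 4) = -1*8 = -8)
C(a, x) = -32 - 16*x (C(a, x) = 4*(-4*x - 8) = 4*(-8 - 4*x) = -32 - 16*x)
12209 - C(217, -217) = 12209 - (-32 - 16*(-217)) = 12209 - (-32 + 3472) = 12209 - 1*3440 = 12209 - 3440 = 8769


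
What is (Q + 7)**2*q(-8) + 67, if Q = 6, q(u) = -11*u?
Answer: 14939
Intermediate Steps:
(Q + 7)**2*q(-8) + 67 = (6 + 7)**2*(-11*(-8)) + 67 = 13**2*88 + 67 = 169*88 + 67 = 14872 + 67 = 14939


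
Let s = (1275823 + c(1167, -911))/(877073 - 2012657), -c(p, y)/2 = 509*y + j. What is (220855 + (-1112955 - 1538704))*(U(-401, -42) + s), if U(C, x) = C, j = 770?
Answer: 92688757410455/94632 ≈ 9.7947e+8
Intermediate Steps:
c(p, y) = -1540 - 1018*y (c(p, y) = -2*(509*y + 770) = -2*(770 + 509*y) = -1540 - 1018*y)
s = -2201681/1135584 (s = (1275823 + (-1540 - 1018*(-911)))/(877073 - 2012657) = (1275823 + (-1540 + 927398))/(-1135584) = (1275823 + 925858)*(-1/1135584) = 2201681*(-1/1135584) = -2201681/1135584 ≈ -1.9388)
(220855 + (-1112955 - 1538704))*(U(-401, -42) + s) = (220855 + (-1112955 - 1538704))*(-401 - 2201681/1135584) = (220855 - 2651659)*(-457570865/1135584) = -2430804*(-457570865/1135584) = 92688757410455/94632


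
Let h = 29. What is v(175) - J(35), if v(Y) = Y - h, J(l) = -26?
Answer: 172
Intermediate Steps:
v(Y) = -29 + Y (v(Y) = Y - 1*29 = Y - 29 = -29 + Y)
v(175) - J(35) = (-29 + 175) - 1*(-26) = 146 + 26 = 172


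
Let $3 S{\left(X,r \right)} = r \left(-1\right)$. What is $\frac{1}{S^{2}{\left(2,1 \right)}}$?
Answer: $9$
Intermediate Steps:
$S{\left(X,r \right)} = - \frac{r}{3}$ ($S{\left(X,r \right)} = \frac{r \left(-1\right)}{3} = \frac{\left(-1\right) r}{3} = - \frac{r}{3}$)
$\frac{1}{S^{2}{\left(2,1 \right)}} = \frac{1}{\left(\left(- \frac{1}{3}\right) 1\right)^{2}} = \frac{1}{\left(- \frac{1}{3}\right)^{2}} = \frac{1}{\frac{1}{9}} = 9$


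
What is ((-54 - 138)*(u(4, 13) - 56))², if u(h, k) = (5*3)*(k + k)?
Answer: 4112400384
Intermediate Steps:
u(h, k) = 30*k (u(h, k) = 15*(2*k) = 30*k)
((-54 - 138)*(u(4, 13) - 56))² = ((-54 - 138)*(30*13 - 56))² = (-192*(390 - 56))² = (-192*334)² = (-64128)² = 4112400384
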